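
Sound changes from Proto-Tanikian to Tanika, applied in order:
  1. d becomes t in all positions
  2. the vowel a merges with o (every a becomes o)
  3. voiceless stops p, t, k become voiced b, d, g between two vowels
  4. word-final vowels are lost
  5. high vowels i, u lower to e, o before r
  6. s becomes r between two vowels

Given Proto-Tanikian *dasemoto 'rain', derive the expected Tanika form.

toremod

Tanika: *dasemoto > tasemoto > tosemoto > tosemodo > tosemod > toremod  (by unconditioned shift, vowel merger, intervocalic voicing, apocope, rhotacism)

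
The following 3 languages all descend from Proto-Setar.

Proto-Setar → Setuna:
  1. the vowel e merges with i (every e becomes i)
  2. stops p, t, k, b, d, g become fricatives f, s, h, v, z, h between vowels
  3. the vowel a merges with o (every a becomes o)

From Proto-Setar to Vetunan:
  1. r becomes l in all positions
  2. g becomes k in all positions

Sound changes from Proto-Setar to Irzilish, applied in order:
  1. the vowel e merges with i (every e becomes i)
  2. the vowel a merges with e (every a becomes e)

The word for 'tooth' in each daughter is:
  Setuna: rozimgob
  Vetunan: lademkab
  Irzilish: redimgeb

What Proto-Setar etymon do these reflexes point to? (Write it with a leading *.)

Position 3: Setuna has z, Vetunan has d, Irzilish has d. Vetunan preserves d here (none of its changes turn any other segment into d), so the proto-segment is *d.
Position 2: Setuna has o, Vetunan has a, Irzilish has e. Vetunan preserves a here (none of its changes turn any other segment into a), so the proto-segment is *a.
Position 7: Setuna has o, Vetunan has a, Irzilish has e. Vetunan preserves a here (none of its changes turn any other segment into a), so the proto-segment is *a.
Continuing position by position gives *rademgab; check it forward:
Setuna: *rademgab
  rademgab → radimgab   [vowel merger]
  radimgab → razimgab   [intervocalic lenition]
  razimgab → rozimgob   [vowel merger]
  giving Setuna rozimgob.
Vetunan: *rademgab > lademgab > lademkab  (by unconditioned shift, unconditioned shift)
Irzilish: *rademgab > radimgab > redimgeb  (by vowel merger, vowel merger)
No other proto-form is consistent with every reflex, so the reconstruction is *rademgab.

*rademgab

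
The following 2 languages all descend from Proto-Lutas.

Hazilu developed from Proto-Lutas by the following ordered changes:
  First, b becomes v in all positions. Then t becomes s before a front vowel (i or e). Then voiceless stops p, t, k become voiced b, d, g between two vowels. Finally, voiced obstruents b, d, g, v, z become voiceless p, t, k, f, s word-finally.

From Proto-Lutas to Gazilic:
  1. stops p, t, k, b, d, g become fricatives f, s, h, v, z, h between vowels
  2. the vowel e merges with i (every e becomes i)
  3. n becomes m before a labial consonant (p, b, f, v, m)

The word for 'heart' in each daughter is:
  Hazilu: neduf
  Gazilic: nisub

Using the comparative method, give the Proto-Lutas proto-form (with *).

*netub

Position 2: Hazilu has e, Gazilic has i. Hazilu preserves e here (none of its changes turn any other segment into e), so the proto-segment is *e.
Position 3: Hazilu has d, Gazilic has s. Taking the neighbouring segments as reconstructed: Hazilu d could go back to *t or *d; Gazilic s could go back to *t or *s — the one source consistent with every daughter is *t.
Continuing position by position gives *netub; check it forward:
Hazilu: start from *netub.
  rule 1 (unconditioned shift): netub → netuv
  rule 2: no change — netuv
  rule 3 (intervocalic voicing): netuv → neduv
  rule 4 (final devoicing): neduv → neduf
  ⇒ Hazilu neduf
Gazilic: start from *netub.
  rule 1 (intervocalic lenition): netub → nesub
  rule 2 (vowel merger): nesub → nisub
  rule 3: no change — nisub
  ⇒ Gazilic nisub
No other proto-form is consistent with every reflex, so the reconstruction is *netub.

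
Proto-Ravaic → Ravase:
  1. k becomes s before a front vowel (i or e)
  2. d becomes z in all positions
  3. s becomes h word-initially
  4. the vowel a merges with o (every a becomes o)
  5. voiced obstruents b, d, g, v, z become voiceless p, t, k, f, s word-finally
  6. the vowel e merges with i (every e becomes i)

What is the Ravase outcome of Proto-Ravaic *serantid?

Ravase: *serantid
  serantid (rule 1 does not apply)
  serantid → serantiz   [unconditioned shift]
  serantiz → herantiz   [debuccalisation]
  herantiz → herontiz   [vowel merger]
  herontiz → herontis   [final devoicing]
  herontis → hirontis   [vowel merger]
  giving Ravase hirontis.

hirontis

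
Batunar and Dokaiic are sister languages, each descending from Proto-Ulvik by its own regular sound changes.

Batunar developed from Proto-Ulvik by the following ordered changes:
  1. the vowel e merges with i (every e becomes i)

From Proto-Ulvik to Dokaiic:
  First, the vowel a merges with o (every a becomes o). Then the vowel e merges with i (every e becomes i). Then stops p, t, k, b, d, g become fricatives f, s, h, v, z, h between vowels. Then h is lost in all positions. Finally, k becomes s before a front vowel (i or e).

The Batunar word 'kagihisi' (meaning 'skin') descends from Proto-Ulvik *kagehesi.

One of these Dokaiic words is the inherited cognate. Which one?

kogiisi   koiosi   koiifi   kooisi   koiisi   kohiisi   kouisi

Dokaiic: *kagehesi > kogehesi > kogihisi > kohihisi > koiisi  (by vowel merger, vowel merger, intervocalic lenition, h-loss)
Among the options, 'koiisi' alone shows every Dokaiic change applied in order.

koiisi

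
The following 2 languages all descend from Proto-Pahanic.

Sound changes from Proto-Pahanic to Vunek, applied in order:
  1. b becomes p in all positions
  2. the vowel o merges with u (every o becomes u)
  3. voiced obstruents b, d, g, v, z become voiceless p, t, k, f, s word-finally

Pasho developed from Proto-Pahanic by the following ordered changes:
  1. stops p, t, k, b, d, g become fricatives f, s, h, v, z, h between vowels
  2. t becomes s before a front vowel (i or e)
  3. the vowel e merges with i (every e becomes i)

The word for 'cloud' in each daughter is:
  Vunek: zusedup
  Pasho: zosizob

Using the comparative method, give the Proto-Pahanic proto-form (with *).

*zosedob

Position 7: Vunek has p, Pasho has b. Pasho preserves b here (none of its changes turn any other segment into b), so the proto-segment is *b.
Position 4: Vunek has e, Pasho has i. Vunek preserves e here (none of its changes turn any other segment into e), so the proto-segment is *e.
Position 2: Vunek has u, Pasho has o. Pasho preserves o here (none of its changes turn any other segment into o), so the proto-segment is *o.
Continuing position by position gives *zosedob; check it forward:
Vunek: *zosedob
  zosedob → zosedop   [unconditioned shift]
  zosedop → zusedup   [vowel merger]
  zusedup (rule 3 does not apply)
  giving Vunek zusedup.
Pasho: *zosedob
  zosedob → zosezob   [intervocalic lenition]
  zosezob (rule 2 does not apply)
  zosezob → zosizob   [vowel merger]
  giving Pasho zosizob.
*zosedob is the unique common source.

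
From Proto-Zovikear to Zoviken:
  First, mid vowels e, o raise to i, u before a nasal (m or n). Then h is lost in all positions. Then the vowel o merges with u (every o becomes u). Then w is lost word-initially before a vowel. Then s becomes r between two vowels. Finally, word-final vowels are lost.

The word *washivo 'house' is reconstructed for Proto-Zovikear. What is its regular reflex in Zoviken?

ariv

Zoviken: *washivo
  washivo (rule 1 does not apply)
  washivo → wasivo   [h-loss]
  wasivo → wasivu   [vowel merger]
  wasivu → asivu   [glide loss]
  asivu → arivu   [rhotacism]
  arivu → ariv   [apocope]
  giving Zoviken ariv.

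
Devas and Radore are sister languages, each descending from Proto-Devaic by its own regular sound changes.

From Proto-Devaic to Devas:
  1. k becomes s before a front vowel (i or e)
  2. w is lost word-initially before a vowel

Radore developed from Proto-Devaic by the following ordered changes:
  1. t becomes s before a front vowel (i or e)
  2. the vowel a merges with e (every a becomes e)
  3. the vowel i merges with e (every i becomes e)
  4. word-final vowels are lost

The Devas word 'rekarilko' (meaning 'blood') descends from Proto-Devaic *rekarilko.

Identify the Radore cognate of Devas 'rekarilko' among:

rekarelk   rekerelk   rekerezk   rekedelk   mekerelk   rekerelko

rekerelk

Radore: start from *rekarilko.
  rule 1: no change — rekarilko
  rule 2 (vowel merger): rekarilko → rekerilko
  rule 3 (vowel merger): rekerilko → rekerelko
  rule 4 (apocope): rekerelko → rekerelk
  ⇒ Radore rekerelk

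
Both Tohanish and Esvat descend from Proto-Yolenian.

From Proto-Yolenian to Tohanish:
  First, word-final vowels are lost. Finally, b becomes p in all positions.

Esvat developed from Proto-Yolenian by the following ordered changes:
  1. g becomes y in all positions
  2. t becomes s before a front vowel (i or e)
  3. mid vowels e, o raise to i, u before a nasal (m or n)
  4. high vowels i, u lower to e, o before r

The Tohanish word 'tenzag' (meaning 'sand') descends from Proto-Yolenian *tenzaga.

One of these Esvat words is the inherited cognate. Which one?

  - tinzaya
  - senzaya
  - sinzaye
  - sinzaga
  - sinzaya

sinzaya

Esvat: *tenzaga > tenzaya > senzaya > sinzaya  (by unconditioned shift, palatalisation, pre-nasal raising)
Only 'sinzaya' matches the regular Esvat development of *tenzaga.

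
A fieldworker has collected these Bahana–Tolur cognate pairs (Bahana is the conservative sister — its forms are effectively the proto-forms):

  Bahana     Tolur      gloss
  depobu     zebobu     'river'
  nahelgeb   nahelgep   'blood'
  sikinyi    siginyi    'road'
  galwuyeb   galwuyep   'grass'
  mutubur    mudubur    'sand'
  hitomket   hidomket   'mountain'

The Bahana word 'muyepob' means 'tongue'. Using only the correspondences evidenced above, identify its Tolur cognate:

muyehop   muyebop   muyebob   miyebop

depobu ~ zebobu — Bahana p corresponds to Tolur b between vowels (before a back vowel).
nahelgeb ~ nahelgep, galwuyeb ~ galwuyep — Bahana b corresponds to Tolur p word-finally.
Applying these to Bahana 'muyepob':
  muyepob → muyebob   (p→b between vowels (before a back vowel))
  muyebob → muyebop   (b→p word-finally)
So the Tolur cognate is 'muyebop'.

muyebop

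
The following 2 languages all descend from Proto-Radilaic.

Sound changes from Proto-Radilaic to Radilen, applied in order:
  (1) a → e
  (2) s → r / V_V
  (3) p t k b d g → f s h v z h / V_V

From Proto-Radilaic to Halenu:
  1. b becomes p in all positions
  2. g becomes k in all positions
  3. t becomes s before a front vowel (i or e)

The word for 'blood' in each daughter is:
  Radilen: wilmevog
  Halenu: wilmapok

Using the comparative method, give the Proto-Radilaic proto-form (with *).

*wilmabog

Position 8: Radilen has g, Halenu has k. Radilen preserves g here (none of its changes turn any other segment into g), so the proto-segment is *g.
Position 6: Radilen has v, Halenu has p. Taking the neighbouring segments as reconstructed: Radilen v could go back to *b or *v; Halenu p could go back to *p or *b — the one source consistent with every daughter is *b.
This points to *wilmabog. Verify forward in each daughter:
Radilen: start from *wilmabog.
  rule 1 (vowel merger): wilmabog → wilmebog
  rule 2: no change — wilmebog
  rule 3 (intervocalic lenition): wilmebog → wilmevog
  ⇒ Radilen wilmevog
Halenu: *wilmabog
  wilmabog → wilmapog   [unconditioned shift]
  wilmapog → wilmapok   [unconditioned shift]
  wilmapok (rule 3 does not apply)
  giving Halenu wilmapok.
Only *wilmabog yields all of Radilen wilmevog, Halenu wilmapok.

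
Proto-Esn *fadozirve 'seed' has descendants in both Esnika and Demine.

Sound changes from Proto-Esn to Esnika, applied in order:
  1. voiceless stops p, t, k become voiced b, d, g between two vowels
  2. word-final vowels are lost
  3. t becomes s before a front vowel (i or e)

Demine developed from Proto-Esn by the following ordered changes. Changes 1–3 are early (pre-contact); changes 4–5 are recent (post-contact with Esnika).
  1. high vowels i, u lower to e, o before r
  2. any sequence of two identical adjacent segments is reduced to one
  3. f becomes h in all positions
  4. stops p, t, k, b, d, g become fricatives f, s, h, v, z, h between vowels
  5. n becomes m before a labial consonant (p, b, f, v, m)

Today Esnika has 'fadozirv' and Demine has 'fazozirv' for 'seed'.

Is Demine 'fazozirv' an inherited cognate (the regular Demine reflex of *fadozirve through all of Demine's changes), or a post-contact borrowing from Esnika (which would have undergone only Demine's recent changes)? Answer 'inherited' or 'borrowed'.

If inherited, *fadozirve would pass through all of Demine's changes:
Demine: *fadozirve > fadozerve > hadozerve > hazozerve  (by pre-rhotic lowering, unconditioned shift, intervocalic lenition)
If borrowed from Esnika 'fadozirv' after the early changes, it would undergo only the recent ones:
  rule 4 (intervocalic lenition): fadozirv → fazozirv
  rule 5 (nasal place assimilation): no change (fazozirv)
  ⇒ as a loan: fazozirv
Demine 'fazozirv' matches the loan outcome 'fazozirv', not the inherited 'hazozerve' — it skipped the early Demine changes, so it was borrowed from Esnika.

borrowed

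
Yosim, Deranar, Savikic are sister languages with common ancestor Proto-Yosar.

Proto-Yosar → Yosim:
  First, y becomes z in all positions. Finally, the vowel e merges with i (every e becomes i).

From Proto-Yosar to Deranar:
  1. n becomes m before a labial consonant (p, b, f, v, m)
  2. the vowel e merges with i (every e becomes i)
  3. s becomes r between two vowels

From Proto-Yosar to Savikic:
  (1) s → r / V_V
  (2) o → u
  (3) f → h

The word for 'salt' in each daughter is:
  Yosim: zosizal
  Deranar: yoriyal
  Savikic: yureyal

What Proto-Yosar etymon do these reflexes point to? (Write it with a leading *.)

*yoseyal

Position 2: Yosim has o, Deranar has o, Savikic has u. Yosim preserves o here (none of its changes turn any other segment into o), so the proto-segment is *o.
Position 5: Yosim has z, Deranar has y, Savikic has y. Deranar preserves y here (none of its changes turn any other segment into y), so the proto-segment is *y.
Position 4: Yosim has i, Deranar has i, Savikic has e. Savikic preserves e here (none of its changes turn any other segment into e), so the proto-segment is *e.
This points to *yoseyal. Verify forward in each daughter:
Yosim: *yoseyal > zosezal > zosizal  (by unconditioned shift, vowel merger)
Deranar: start from *yoseyal.
  rule 1: no change — yoseyal
  rule 2 (vowel merger): yoseyal → yosiyal
  rule 3 (rhotacism): yosiyal → yoriyal
  ⇒ Deranar yoriyal
Savikic: start from *yoseyal.
  rule 1 (rhotacism): yoseyal → yoreyal
  rule 2 (vowel merger): yoreyal → yureyal
  rule 3: no change — yureyal
  ⇒ Savikic yureyal
*yoseyal is the unique common source.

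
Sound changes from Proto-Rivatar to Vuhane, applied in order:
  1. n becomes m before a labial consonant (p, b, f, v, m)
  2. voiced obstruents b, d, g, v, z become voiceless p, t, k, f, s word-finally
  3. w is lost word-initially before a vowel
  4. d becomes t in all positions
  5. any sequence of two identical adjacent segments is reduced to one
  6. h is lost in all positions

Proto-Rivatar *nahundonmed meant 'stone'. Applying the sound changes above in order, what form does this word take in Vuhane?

nauntomet

Vuhane: *nahundonmed
  nahundonmed → nahundommed   [nasal place assimilation]
  nahundommed → nahundommet   [final devoicing]
  nahundommet (rule 3 does not apply)
  nahundommet → nahuntommet   [unconditioned shift]
  nahuntommet → nahuntomet   [degemination]
  nahuntomet → nauntomet   [h-loss]
  giving Vuhane nauntomet.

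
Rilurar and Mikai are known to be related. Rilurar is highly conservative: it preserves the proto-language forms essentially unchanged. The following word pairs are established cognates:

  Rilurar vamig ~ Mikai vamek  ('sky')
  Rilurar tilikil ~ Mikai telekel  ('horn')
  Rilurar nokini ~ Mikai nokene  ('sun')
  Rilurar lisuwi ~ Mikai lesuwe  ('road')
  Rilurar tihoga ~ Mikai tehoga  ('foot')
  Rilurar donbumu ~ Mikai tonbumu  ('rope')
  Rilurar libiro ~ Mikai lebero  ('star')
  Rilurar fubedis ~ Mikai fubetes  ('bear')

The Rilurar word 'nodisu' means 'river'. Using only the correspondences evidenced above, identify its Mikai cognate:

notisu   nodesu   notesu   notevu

fubedis ~ fubetes — Rilurar d corresponds to Mikai t between vowels (before a front vowel).
vamig ~ vamek, tilikil ~ telekel — Rilurar i corresponds to Mikai e after a consonant, before a consonant other than r, m, n, p, b, f, v.
Applying these to Rilurar 'nodisu':
  nodisu → notisu   (d→t between vowels (before a front vowel))
  notisu → notesu   (i→e after a consonant, before a consonant other than r, m, n, p, b, f, v)
So the Mikai cognate is 'notesu'.

notesu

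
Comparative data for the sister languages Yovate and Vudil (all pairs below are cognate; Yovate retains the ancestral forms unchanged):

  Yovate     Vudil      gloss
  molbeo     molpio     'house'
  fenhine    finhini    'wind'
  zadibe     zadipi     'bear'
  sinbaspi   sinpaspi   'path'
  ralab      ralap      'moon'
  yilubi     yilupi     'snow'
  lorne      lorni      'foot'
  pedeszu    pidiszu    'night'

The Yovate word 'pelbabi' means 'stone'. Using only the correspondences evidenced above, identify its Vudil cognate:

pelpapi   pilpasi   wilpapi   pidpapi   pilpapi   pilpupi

pedeszu ~ pidiszu — Yovate e corresponds to Vudil i after a consonant, before a consonant other than r, m, n, p, b, f, v.
sinbaspi ~ sinpaspi — Yovate b corresponds to Vudil p after a consonant, before a back vowel.
yilubi ~ yilupi — Yovate b corresponds to Vudil p between vowels (before a front vowel).
Applying these to Yovate 'pelbabi':
  pelbabi → pilbabi   (e→i after a consonant, before a consonant other than r, m, n, p, b, f, v)
  pilbabi → pilpabi   (b→p after a consonant, before a back vowel)
  pilpabi → pilpapi   (b→p between vowels (before a front vowel))
So the Vudil cognate is 'pilpapi'.

pilpapi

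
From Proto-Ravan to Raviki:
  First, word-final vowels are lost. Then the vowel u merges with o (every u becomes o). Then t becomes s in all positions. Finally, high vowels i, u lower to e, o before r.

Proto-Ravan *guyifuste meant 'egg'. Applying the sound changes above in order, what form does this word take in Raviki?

goyifoss

Raviki: start from *guyifuste.
  rule 1 (apocope): guyifuste → guyifust
  rule 2 (vowel merger): guyifust → goyifost
  rule 3 (unconditioned shift): goyifost → goyifoss
  rule 4: no change — goyifoss
  ⇒ Raviki goyifoss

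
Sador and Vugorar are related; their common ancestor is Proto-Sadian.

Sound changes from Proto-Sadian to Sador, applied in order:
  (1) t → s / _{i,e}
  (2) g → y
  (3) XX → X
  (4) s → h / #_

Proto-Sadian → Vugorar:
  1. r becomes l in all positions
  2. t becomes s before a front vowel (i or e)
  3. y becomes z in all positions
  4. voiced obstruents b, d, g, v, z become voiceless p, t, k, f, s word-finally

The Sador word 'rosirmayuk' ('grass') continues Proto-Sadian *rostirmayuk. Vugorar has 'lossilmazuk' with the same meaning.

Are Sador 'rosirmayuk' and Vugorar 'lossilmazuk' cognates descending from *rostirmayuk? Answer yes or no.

yes

Derive the expected Vugorar reflex of *rostirmayuk:
Vugorar: *rostirmayuk
  rostirmayuk → lostilmayuk   [unconditioned shift]
  lostilmayuk → lossilmayuk   [palatalisation]
  lossilmayuk → lossilmazuk   [unconditioned shift]
  lossilmazuk (rule 4 does not apply)
  giving Vugorar lossilmazuk.
Vugorar 'lossilmazuk' matches the regular reflex exactly, so the pair is cognate.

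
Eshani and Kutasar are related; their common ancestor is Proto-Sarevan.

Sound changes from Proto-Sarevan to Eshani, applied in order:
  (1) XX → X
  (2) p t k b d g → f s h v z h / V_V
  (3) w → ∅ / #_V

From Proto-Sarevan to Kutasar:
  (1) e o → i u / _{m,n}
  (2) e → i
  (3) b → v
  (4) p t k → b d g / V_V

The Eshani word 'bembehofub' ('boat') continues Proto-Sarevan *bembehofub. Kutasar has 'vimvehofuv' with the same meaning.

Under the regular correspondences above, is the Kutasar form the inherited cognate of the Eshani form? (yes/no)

no

Derive the expected Kutasar reflex of *bembehofub:
Kutasar: start from *bembehofub.
  rule 1 (pre-nasal raising): bembehofub → bimbehofub
  rule 2 (vowel merger): bimbehofub → bimbihofub
  rule 3 (unconditioned shift): bimbihofub → vimvihofuv
  rule 4: no change — vimvihofuv
  ⇒ Kutasar vimvihofuv
The regular Kutasar reflex would be 'vimvihofuv', but the attested form is 'vimvehofuv'. The correspondence is irregular, so they are not cognates (the Kutasar form has a different source).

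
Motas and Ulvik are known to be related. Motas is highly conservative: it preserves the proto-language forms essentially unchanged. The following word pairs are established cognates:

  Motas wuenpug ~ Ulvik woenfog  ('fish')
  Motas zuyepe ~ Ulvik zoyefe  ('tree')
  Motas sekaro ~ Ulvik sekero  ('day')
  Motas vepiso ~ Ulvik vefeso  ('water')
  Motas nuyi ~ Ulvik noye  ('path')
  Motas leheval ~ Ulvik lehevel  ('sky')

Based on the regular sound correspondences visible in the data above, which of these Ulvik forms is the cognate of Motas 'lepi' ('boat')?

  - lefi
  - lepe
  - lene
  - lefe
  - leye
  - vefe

vepiso ~ vefeso — Motas p corresponds to Ulvik f between vowels (before a front vowel).
nuyi ~ noye — Motas i corresponds to Ulvik e word-finally.
Applying these to Motas 'lepi':
  lepi → lefi   (p→f between vowels (before a front vowel))
  lefi → lefe   (i→e word-finally)
So the Ulvik cognate is 'lefe'.

lefe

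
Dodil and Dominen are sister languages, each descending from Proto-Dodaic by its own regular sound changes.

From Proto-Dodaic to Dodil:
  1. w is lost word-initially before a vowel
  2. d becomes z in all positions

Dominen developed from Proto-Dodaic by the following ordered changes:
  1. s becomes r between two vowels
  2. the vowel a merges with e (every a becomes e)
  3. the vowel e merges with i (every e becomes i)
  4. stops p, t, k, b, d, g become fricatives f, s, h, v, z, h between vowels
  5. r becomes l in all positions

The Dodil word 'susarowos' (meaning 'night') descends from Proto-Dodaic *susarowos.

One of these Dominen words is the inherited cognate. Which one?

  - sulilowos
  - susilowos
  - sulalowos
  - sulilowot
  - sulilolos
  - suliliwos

Dominen: *susarowos
  susarowos → surarowos   [rhotacism]
  surarowos → surerowos   [vowel merger]
  surerowos → surirowos   [vowel merger]
  surirowos (rule 4 does not apply)
  surirowos → sulilowos   [unconditioned shift]
  giving Dominen sulilowos.
Only 'sulilowos' matches the regular Dominen development of *susarowos.

sulilowos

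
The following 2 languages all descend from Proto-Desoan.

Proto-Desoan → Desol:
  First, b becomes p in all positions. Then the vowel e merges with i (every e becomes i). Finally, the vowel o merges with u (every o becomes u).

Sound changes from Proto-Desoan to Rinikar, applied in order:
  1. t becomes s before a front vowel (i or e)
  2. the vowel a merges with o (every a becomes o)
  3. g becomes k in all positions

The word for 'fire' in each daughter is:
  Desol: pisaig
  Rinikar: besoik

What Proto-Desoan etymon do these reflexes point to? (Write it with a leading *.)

*besaig

Position 2: Desol has i, Rinikar has e. Rinikar preserves e here (none of its changes turn any other segment into e), so the proto-segment is *e.
Position 1: Desol has p, Rinikar has b. Rinikar preserves b here (none of its changes turn any other segment into b), so the proto-segment is *b.
Position 4: Desol has a, Rinikar has o. Desol preserves a here (none of its changes turn any other segment into a), so the proto-segment is *a.
Continuing position by position gives *besaig; check it forward:
Desol: start from *besaig.
  rule 1 (unconditioned shift): besaig → pesaig
  rule 2 (vowel merger): pesaig → pisaig
  rule 3: no change — pisaig
  ⇒ Desol pisaig
Rinikar: *besaig
  besaig (rule 1 does not apply)
  besaig → besoig   [vowel merger]
  besoig → besoik   [unconditioned shift]
  giving Rinikar besoik.
Only *besaig yields all of Desol pisaig, Rinikar besoik.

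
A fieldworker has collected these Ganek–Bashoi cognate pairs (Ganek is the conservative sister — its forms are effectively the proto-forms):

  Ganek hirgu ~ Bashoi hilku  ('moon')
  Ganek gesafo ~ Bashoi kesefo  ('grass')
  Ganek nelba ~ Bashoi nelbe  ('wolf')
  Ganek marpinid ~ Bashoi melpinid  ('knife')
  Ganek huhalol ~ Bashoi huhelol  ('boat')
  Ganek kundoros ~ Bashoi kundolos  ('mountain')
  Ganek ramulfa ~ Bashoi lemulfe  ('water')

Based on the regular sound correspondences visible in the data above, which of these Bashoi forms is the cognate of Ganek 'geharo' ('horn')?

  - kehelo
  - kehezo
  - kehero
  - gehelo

gesafo ~ kesefo — Ganek g corresponds to Bashoi k word-initially before a front vowel.
marpinid ~ melpinid — Ganek a corresponds to Bashoi e after a consonant, before r.
kundoros ~ kundolos — Ganek r corresponds to Bashoi l between vowels (before a back vowel).
Applying these to Ganek 'geharo':
  geharo → keharo   (g→k word-initially before a front vowel)
  keharo → kehero   (a→e after a consonant, before r)
  kehero → kehelo   (r→l between vowels (before a back vowel))
So the Bashoi cognate is 'kehelo'.

kehelo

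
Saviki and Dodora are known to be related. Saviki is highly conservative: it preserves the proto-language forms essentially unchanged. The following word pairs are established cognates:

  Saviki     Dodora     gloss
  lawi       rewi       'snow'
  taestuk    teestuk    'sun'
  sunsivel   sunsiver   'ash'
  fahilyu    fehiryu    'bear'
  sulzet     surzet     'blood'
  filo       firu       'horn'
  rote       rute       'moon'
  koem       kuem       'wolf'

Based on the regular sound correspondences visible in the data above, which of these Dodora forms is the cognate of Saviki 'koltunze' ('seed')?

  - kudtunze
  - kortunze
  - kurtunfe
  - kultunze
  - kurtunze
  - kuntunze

rote ~ rute — Saviki o corresponds to Dodora u after a consonant, before a consonant other than r, m, n, p, b, f, v.
fahilyu ~ fehiryu, sulzet ~ surzet — Saviki l corresponds to Dodora r after a vowel, before a consonant other than r, m, n, p, b, f, v.
Applying these to Saviki 'koltunze':
  koltunze → kultunze   (o→u after a consonant, before a consonant other than r, m, n, p, b, f, v)
  kultunze → kurtunze   (l→r after a vowel, before a consonant other than r, m, n, p, b, f, v)
So the Dodora cognate is 'kurtunze'.

kurtunze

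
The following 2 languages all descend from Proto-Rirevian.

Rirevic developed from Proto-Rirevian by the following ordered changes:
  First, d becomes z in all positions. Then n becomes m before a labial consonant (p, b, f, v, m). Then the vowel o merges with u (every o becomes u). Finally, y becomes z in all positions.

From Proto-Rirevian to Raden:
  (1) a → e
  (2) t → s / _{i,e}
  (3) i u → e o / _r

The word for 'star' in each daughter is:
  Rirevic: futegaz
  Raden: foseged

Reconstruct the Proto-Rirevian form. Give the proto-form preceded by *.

Position 6: Rirevic has a, Raden has e. Rirevic preserves a here (none of its changes turn any other segment into a), so the proto-segment is *a.
Position 7: Rirevic has z, Raden has d. Raden preserves d here (none of its changes turn any other segment into d), so the proto-segment is *d.
This points to *fotegad. Verify forward in each daughter:
Rirevic: *fotegad > fotegaz > futegaz  (by unconditioned shift, vowel merger)
Raden: start from *fotegad.
  rule 1 (vowel merger): fotegad → foteged
  rule 2 (palatalisation): foteged → foseged
  rule 3: no change — foseged
  ⇒ Raden foseged
No other proto-form is consistent with every reflex, so the reconstruction is *fotegad.

*fotegad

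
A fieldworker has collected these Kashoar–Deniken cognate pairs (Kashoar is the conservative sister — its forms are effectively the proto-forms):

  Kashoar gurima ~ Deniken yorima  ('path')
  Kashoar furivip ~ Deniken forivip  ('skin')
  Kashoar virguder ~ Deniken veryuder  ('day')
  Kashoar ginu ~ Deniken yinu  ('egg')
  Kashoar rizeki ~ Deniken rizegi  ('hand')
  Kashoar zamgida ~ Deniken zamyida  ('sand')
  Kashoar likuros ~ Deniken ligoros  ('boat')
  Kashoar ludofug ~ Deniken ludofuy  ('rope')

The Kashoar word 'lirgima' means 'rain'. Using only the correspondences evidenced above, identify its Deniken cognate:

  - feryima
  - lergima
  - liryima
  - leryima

leryima

virguder ~ veryuder — Kashoar i corresponds to Deniken e after a consonant, before r.
zamgida ~ zamyida — Kashoar g corresponds to Deniken y after a consonant, before a front vowel.
Applying these to Kashoar 'lirgima':
  lirgima → lergima   (i→e after a consonant, before r)
  lergima → leryima   (g→y after a consonant, before a front vowel)
So the Deniken cognate is 'leryima'.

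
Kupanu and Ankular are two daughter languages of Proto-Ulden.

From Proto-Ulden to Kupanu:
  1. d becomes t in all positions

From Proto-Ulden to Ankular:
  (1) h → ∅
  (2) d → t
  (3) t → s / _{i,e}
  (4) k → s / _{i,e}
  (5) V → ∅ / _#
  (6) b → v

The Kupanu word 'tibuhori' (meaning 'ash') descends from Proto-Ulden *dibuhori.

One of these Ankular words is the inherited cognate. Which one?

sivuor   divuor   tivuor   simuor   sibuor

sivuor

Ankular: *dibuhori
  dibuhori → dibuori   [h-loss]
  dibuori → tibuori   [unconditioned shift]
  tibuori → sibuori   [palatalisation]
  sibuori (rule 4 does not apply)
  sibuori → sibuor   [apocope]
  sibuor → sivuor   [unconditioned shift]
  giving Ankular sivuor.
The other candidates each miss or misapply at least one Ankular change.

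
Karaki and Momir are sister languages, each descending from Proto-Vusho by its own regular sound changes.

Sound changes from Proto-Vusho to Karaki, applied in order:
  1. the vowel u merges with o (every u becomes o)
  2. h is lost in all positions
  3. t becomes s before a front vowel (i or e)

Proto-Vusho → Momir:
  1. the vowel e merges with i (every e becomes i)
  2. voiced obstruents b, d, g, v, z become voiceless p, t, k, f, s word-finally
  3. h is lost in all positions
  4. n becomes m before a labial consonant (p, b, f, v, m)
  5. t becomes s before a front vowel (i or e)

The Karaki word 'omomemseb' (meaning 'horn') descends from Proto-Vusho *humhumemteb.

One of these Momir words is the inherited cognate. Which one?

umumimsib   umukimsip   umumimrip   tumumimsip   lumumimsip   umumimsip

umumimsip

Momir: start from *humhumemteb.
  rule 1 (vowel merger): humhumemteb → humhumimtib
  rule 2 (final devoicing): humhumimtib → humhumimtip
  rule 3 (h-loss): humhumimtip → umumimtip
  rule 4: no change — umumimtip
  rule 5 (palatalisation): umumimtip → umumimsip
  ⇒ Momir umumimsip
The other candidates each miss or misapply at least one Momir change.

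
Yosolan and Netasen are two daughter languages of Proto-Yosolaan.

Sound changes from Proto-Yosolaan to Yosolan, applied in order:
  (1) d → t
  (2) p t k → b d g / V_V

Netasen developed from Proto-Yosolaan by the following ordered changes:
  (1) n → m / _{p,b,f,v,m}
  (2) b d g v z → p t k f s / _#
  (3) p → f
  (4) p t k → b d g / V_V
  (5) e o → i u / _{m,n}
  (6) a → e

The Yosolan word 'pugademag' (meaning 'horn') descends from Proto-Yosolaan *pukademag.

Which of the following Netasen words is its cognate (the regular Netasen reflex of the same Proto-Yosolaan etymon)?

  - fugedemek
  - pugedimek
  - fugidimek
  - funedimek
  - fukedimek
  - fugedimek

fugedimek

Netasen: *pukademag > pukademak > fukademak > fugademak > fugadimak > fugedimek  (by final devoicing, unconditioned shift, intervocalic voicing, pre-nasal raising, vowel merger)
The other candidates each miss or misapply at least one Netasen change.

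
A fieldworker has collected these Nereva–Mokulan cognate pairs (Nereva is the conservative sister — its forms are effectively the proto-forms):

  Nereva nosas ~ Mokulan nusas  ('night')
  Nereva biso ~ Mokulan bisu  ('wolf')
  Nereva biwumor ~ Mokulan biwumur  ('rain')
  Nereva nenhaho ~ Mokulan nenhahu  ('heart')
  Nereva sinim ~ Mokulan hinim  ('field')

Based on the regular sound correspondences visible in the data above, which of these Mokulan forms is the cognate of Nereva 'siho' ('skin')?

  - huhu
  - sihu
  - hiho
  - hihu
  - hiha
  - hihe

sinim ~ hinim — Nereva s corresponds to Mokulan h word-initially before a front vowel.
biso ~ bisu, nenhaho ~ nenhahu — Nereva o corresponds to Mokulan u word-finally.
Applying these to Nereva 'siho':
  siho → hiho   (s→h word-initially before a front vowel)
  hiho → hihu   (o→u word-finally)
So the Mokulan cognate is 'hihu'.

hihu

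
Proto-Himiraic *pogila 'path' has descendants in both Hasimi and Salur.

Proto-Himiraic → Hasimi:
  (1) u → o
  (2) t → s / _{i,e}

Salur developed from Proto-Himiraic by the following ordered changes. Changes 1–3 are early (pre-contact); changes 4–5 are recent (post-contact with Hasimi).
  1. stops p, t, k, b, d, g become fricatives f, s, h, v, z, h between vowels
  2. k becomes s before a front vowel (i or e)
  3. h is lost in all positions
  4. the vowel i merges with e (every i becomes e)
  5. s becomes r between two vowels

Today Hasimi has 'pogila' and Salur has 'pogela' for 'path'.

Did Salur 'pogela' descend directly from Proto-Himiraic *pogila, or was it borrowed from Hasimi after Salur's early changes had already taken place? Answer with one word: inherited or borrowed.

If inherited, *pogila would pass through all of Salur's changes:
Salur: start from *pogila.
  rule 1 (intervocalic lenition): pogila → pohila
  rule 2: no change — pohila
  rule 3 (h-loss): pohila → poila
  rule 4 (vowel merger): poila → poela
  rule 5: no change — poela
  ⇒ Salur poela
If borrowed from Hasimi 'pogila' after the early changes, it would undergo only the recent ones:
  rule 4 (vowel merger): pogila → pogela
  rule 5 (rhotacism): no change (pogela)
  ⇒ as a loan: pogela
Salur 'pogela' matches the loan outcome 'pogela', not the inherited 'poela' — it skipped the early Salur changes, so it was borrowed from Hasimi.

borrowed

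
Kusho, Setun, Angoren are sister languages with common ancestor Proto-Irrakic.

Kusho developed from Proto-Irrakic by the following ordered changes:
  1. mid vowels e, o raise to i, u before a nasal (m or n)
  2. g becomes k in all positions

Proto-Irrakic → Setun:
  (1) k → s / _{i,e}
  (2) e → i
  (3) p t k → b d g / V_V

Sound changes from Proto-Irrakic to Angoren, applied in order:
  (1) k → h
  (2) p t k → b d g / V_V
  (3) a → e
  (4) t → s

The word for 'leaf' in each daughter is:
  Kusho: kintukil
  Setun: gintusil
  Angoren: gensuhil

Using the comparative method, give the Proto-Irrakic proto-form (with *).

Position 4: Kusho has t, Setun has t, Angoren has s. Kusho preserves t here (none of its changes turn any other segment into t), so the proto-segment is *t.
Position 2: Kusho has i, Setun has i, Angoren has e. Taking the neighbouring segments as reconstructed: Kusho i could go back to *e or *i; Setun i could go back to *e or *i; Angoren e could go back to *a or *e — the one source consistent with every daughter is *e.
Continuing position by position gives *gentukil; check it forward:
Kusho: *gentukil
  gentukil → gintukil   [pre-nasal raising]
  gintukil → kintukil   [unconditioned shift]
  giving Kusho kintukil.
Setun: *gentukil > gentusil > gintusil  (by palatalisation, vowel merger)
Angoren: *gentukil > gentuhil > gensuhil  (by unconditioned shift, unconditioned shift)
*gentukil is the unique common source.

*gentukil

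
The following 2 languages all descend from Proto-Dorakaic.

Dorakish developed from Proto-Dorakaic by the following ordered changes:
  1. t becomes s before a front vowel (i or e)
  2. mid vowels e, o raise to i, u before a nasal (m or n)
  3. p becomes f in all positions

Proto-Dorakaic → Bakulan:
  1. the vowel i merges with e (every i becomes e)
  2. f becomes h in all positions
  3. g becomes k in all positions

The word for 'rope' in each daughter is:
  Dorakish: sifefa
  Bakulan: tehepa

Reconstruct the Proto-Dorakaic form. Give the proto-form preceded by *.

Position 1: Dorakish has s, Bakulan has t. Bakulan preserves t here (none of its changes turn any other segment into t), so the proto-segment is *t.
Position 2: Dorakish has i, Bakulan has e. Taking the neighbouring segments as reconstructed: Dorakish i can only go back to *i; Bakulan e could go back to *e or *i — the one source consistent with every daughter is *i.
Position 3: Dorakish has f, Bakulan has h. Taking the neighbouring segments as reconstructed: Dorakish f could go back to *p or *f; Bakulan h could go back to *f or *h — the one source consistent with every daughter is *f.
This points to *tifepa. Verify forward in each daughter:
Dorakish: *tifepa
  tifepa → sifepa   [palatalisation]
  sifepa (rule 2 does not apply)
  sifepa → sifefa   [unconditioned shift]
  giving Dorakish sifefa.
Bakulan: start from *tifepa.
  rule 1 (vowel merger): tifepa → tefepa
  rule 2 (unconditioned shift): tefepa → tehepa
  rule 3: no change — tehepa
  ⇒ Bakulan tehepa
Only *tifepa yields all of Dorakish sifefa, Bakulan tehepa.

*tifepa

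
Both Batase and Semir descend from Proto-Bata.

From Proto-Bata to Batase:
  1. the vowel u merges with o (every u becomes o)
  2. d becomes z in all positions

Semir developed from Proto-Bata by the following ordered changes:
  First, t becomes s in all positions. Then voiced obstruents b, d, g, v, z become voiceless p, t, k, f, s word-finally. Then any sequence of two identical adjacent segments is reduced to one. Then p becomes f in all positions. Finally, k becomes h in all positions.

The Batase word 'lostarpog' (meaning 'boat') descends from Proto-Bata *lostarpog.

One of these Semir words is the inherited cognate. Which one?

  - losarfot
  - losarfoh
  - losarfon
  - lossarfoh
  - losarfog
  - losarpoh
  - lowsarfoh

Semir: start from *lostarpog.
  rule 1 (unconditioned shift): lostarpog → lossarpog
  rule 2 (final devoicing): lossarpog → lossarpok
  rule 3 (degemination): lossarpok → losarpok
  rule 4 (unconditioned shift): losarpok → losarfok
  rule 5 (unconditioned shift): losarfok → losarfoh
  ⇒ Semir losarfoh
Among the options, 'losarfoh' alone shows every Semir change applied in order.

losarfoh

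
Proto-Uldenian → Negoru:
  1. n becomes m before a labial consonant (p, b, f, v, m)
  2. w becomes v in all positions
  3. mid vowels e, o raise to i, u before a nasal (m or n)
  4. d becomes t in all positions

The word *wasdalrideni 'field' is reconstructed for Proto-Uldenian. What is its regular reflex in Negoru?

vastalritini

Negoru: *wasdalrideni
  wasdalrideni (rule 1 does not apply)
  wasdalrideni → vasdalrideni   [unconditioned shift]
  vasdalrideni → vasdalridini   [pre-nasal raising]
  vasdalridini → vastalritini   [unconditioned shift]
  giving Negoru vastalritini.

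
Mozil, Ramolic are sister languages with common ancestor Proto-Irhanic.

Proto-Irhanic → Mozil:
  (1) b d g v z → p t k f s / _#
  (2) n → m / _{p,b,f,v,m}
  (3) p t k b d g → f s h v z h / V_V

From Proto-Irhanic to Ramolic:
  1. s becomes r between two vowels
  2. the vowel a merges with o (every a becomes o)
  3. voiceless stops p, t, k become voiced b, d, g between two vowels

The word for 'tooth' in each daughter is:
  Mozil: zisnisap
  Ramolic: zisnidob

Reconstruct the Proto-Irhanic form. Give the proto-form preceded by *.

Position 8: Mozil has p, Ramolic has b. Taking the neighbouring segments as reconstructed: Mozil p could go back to *p or *b; Ramolic b can only go back to *b — the one source consistent with every daughter is *b.
Position 6: Mozil has s, Ramolic has d. Taking the neighbouring segments as reconstructed: Mozil s could go back to *t or *s; Ramolic d could go back to *t or *d — the one source consistent with every daughter is *t.
Position 7: Mozil has a, Ramolic has o. Mozil preserves a here (none of its changes turn any other segment into a), so the proto-segment is *a.
The remaining positions agree across the daughters. Check the candidate against every language:
Mozil: *zisnitab
  zisnitab → zisnitap   [final devoicing]
  zisnitap (rule 2 does not apply)
  zisnitap → zisnisap   [intervocalic lenition]
  giving Mozil zisnisap.
Ramolic: *zisnitab
  zisnitab (rule 1 does not apply)
  zisnitab → zisnitob   [vowel merger]
  zisnitob → zisnidob   [intervocalic voicing]
  giving Ramolic zisnidob.
Only *zisnitab yields all of Mozil zisnisap, Ramolic zisnidob.

*zisnitab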